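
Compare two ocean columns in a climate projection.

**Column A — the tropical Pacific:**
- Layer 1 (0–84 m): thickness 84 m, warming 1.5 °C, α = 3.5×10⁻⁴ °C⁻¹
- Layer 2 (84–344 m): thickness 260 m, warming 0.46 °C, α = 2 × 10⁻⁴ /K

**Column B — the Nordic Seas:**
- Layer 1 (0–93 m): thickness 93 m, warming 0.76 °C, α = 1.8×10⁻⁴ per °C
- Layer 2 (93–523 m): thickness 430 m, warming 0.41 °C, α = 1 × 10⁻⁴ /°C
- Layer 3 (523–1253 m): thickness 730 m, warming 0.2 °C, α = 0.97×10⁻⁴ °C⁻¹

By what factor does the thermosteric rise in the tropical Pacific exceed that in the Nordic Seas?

A 0–84 m: 1.5 × 84 × 3.5×10⁻⁴ = 0.04410 m
A Layer 2: 260 × 0.46 × 2×10⁻⁴ = 0.02392 m
A total: 0.06802 m
B Layer 1: 0.76 × 93 × 1.8×10⁻⁴ = 0.0127224 m
B 430 × 1×10⁻⁴ × 0.41 = 0.01763 m
B 0.97×10⁻⁴ × 730 × 0.2 = 0.014162 m
B total: 0.0445144 m
Ratio: 0.06802 / 0.0445144 ≈ 1.528

≈ 1.53×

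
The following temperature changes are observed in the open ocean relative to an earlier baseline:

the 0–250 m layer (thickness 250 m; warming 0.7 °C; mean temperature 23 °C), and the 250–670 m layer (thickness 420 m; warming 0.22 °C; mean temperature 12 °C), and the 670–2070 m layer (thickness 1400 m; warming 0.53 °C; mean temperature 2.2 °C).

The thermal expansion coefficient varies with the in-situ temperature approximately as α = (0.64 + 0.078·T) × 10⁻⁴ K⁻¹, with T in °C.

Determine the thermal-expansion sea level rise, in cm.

11.7 cm

Layer 1: α = (0.64 + 0.078×23)×10⁻⁴ = 2.434×10⁻⁴ K⁻¹
Layer 2: α = (0.64 + 0.078×12)×10⁻⁴ = 1.576×10⁻⁴ K⁻¹
Layer 3: α = (0.64 + 0.078×2.2)×10⁻⁴ = 0.8116×10⁻⁴ K⁻¹
250 × 2.434×10⁻⁴ × 0.7 = 0.042595 m
Layer 2: 420 × 1.576×10⁻⁴ × 0.22 = 0.01456224 m
Layer 3: 1400 × 0.53 × 0.8116×10⁻⁴ = 0.06022072 m
Δh = 0.042595 + 0.01456224 + 0.06022072 = 0.11737796 m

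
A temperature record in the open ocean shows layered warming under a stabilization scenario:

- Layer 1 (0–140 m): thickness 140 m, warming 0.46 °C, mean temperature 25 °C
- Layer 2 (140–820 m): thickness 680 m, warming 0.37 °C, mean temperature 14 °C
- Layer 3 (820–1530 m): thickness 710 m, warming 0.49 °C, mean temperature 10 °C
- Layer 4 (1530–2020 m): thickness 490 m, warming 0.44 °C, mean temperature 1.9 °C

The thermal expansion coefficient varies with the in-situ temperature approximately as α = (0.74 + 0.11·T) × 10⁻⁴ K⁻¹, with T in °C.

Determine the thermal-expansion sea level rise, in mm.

Layer 1: α = (0.74 + 0.11×25)×10⁻⁴ = 3.49×10⁻⁴ K⁻¹
Layer 2: α = (0.74 + 0.11×14)×10⁻⁴ = 2.28×10⁻⁴ K⁻¹
Layer 3: α = (0.74 + 0.11×10)×10⁻⁴ = 1.84×10⁻⁴ K⁻¹
Layer 4: α = (0.74 + 0.11×1.9)×10⁻⁴ = 0.949×10⁻⁴ K⁻¹
Layer 1: 140 × 0.46 × 3.49×10⁻⁴ = 0.0224756 m
680 × 0.37 × 2.28×10⁻⁴ = 0.0573648 m
820–1530 m: 0.49 × 710 × 1.84×10⁻⁴ = 0.0640136 m
0.44 × 490 × 0.949×10⁻⁴ = 0.02046044 m
Δh = 0.0224756 + 0.0573648 + 0.0640136 + 0.02046044 = 0.16431444 m

160 mm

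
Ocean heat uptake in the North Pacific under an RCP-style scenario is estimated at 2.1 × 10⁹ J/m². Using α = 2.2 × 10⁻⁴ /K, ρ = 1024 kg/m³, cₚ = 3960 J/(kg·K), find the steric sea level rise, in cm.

11 cm of thermosteric rise

Δh = αQ/(ρcₚ) = 2.2×10⁻⁴ × 2.1×10⁹ / (1024 × 3960) ≈ 0.11393 m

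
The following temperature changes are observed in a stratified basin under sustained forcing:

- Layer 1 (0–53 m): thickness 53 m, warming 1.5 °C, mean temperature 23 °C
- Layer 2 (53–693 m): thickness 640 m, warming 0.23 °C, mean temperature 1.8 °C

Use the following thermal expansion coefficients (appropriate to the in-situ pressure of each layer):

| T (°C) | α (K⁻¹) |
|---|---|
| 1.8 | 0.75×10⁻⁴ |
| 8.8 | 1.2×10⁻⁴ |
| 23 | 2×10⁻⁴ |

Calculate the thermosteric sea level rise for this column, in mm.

Layer 1 at 23 °C → α = 2×10⁻⁴ K⁻¹
Layer 2 at 1.8 °C → α = 0.75×10⁻⁴ K⁻¹
0–53 m: 53 × 2×10⁻⁴ × 1.5 = 0.01590 m
53–693 m: 640 × 0.75×10⁻⁴ × 0.23 = 0.01104 m
Δh = 0.01590 + 0.01104 = 0.02694 m ≈ 26.9 mm

Δh = 26.9 mm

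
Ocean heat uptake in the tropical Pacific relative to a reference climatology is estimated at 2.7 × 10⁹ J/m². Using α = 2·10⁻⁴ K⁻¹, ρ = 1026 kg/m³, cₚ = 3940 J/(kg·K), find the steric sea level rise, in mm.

134 mm of thermosteric rise

Δh = αQ/(ρcₚ) = 2×10⁻⁴ × 2.7×10⁹ / (1026 × 3940) ≈ 0.13358 m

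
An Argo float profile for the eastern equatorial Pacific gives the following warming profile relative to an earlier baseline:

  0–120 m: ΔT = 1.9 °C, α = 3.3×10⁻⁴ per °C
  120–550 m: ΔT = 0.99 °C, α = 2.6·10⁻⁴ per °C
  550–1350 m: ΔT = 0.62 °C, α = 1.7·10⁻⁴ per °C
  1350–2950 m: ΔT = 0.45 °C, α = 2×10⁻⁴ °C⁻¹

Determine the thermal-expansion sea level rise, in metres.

Layer 1: 120 × 1.9 × 3.3×10⁻⁴ = 0.07524 m
2.6×10⁻⁴ × 0.99 × 430 = 0.110682 m
550–1350 m: 1.7×10⁻⁴ × 0.62 × 800 = 0.08432 m
2×10⁻⁴ × 1600 × 0.45 = 0.14400 m
Δh = 0.07524 + 0.110682 + 0.08432 + 0.14400 = 0.414242 m

Δh ≈ 0.41 m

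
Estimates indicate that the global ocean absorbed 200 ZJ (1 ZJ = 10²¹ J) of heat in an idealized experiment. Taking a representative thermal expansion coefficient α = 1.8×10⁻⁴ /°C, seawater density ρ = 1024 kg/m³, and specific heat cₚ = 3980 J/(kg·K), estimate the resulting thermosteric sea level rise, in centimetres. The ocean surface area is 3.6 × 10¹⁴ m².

Per unit area: Q = 200×10²¹ / (3.6×10¹⁴) ≈ 5.556×10⁸ J/m²
Δh = αQ/(ρcₚ) = 1.8×10⁻⁴ × 5.556×10⁸ / (1024 × 3980) ≈ 0.024539 m

about 2.5 cm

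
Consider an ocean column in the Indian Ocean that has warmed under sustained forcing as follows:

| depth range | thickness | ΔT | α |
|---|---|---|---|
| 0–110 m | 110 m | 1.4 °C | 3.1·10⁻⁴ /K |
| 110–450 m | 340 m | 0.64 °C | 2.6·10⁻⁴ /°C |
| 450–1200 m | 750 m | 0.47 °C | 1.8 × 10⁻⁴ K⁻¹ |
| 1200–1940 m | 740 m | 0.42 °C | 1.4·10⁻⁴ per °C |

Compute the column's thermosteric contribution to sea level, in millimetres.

0–110 m: 1.4 × 3.1×10⁻⁴ × 110 = 0.04774 m
340 × 0.64 × 2.6×10⁻⁴ = 0.056576 m
750 × 1.8×10⁻⁴ × 0.47 = 0.06345 m
1200–1940 m: 740 × 1.4×10⁻⁴ × 0.42 = 0.043512 m
Δh = 0.04774 + 0.056576 + 0.06345 + 0.043512 = 0.211278 m ≈ 211 mm

211 mm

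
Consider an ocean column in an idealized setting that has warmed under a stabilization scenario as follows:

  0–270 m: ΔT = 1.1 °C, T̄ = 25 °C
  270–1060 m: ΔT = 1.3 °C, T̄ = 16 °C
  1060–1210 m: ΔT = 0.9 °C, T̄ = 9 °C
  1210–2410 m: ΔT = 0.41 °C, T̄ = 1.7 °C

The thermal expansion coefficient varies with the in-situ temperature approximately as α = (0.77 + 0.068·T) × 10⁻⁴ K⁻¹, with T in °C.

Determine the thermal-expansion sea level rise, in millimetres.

about 326 mm

Layer 1: α = (0.77 + 0.068×25)×10⁻⁴ = 2.47×10⁻⁴ K⁻¹
Layer 2: α = (0.77 + 0.068×16)×10⁻⁴ = 1.858×10⁻⁴ K⁻¹
Layer 3: α = (0.77 + 0.068×9)×10⁻⁴ = 1.382×10⁻⁴ K⁻¹
Layer 4: α = (0.77 + 0.068×1.7)×10⁻⁴ = 0.8856×10⁻⁴ K⁻¹
2.47×10⁻⁴ × 270 × 1.1 = 0.073359 m
270–1060 m: 1.858×10⁻⁴ × 790 × 1.3 = 0.1908166 m
1060–1210 m: 1.382×10⁻⁴ × 150 × 0.9 = 0.018657 m
1210–2410 m: 0.41 × 1200 × 0.8856×10⁻⁴ = 0.04357152 m
Δh = 0.073359 + 0.1908166 + 0.018657 + 0.04357152 = 0.32640412 m ≈ 326 mm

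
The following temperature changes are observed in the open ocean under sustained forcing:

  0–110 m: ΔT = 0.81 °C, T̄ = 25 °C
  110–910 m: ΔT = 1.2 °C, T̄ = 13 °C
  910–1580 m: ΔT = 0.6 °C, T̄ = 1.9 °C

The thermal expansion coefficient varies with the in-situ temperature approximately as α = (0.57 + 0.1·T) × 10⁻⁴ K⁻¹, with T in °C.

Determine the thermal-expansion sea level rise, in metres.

about 0.237 m

Layer 1: α = (0.57 + 0.1×25)×10⁻⁴ = 3.07×10⁻⁴ K⁻¹
Layer 2: α = (0.57 + 0.1×13)×10⁻⁴ = 1.87×10⁻⁴ K⁻¹
Layer 3: α = (0.57 + 0.1×1.9)×10⁻⁴ = 0.76×10⁻⁴ K⁻¹
0–110 m: 0.81 × 3.07×10⁻⁴ × 110 = 0.0273537 m
1.87×10⁻⁴ × 1.2 × 800 = 0.17952 m
910–1580 m: 670 × 0.76×10⁻⁴ × 0.6 = 0.030552 m
Δh = 0.0273537 + 0.17952 + 0.030552 = 0.2374257 m ≈ 0.237 m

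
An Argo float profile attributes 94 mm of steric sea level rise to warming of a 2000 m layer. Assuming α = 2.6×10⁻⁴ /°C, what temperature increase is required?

ΔT ≈ 0.181 K

ΔT = Δh/(αH) = 0.094 / (2.6×10⁻⁴ × 2000) ≈ 0.1808 K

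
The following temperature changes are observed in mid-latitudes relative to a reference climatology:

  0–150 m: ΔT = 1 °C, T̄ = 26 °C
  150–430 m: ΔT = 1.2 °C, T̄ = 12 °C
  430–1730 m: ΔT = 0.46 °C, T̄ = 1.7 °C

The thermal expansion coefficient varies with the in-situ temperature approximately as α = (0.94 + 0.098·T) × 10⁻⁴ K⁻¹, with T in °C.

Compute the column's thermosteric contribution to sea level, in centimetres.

about 19.0 cm

Layer 1: α = (0.94 + 0.098×26)×10⁻⁴ = 3.488×10⁻⁴ K⁻¹
Layer 2: α = (0.94 + 0.098×12)×10⁻⁴ = 2.116×10⁻⁴ K⁻¹
Layer 3: α = (0.94 + 0.098×1.7)×10⁻⁴ = 1.1066×10⁻⁴ K⁻¹
Layer 1: 3.488×10⁻⁴ × 1 × 150 = 0.05232 m
150–430 m: 2.116×10⁻⁴ × 1.2 × 280 = 0.0710976 m
1.1066×10⁻⁴ × 1300 × 0.46 = 0.06617468 m
Δh = 0.05232 + 0.0710976 + 0.06617468 = 0.18959228 m ≈ 19.0 cm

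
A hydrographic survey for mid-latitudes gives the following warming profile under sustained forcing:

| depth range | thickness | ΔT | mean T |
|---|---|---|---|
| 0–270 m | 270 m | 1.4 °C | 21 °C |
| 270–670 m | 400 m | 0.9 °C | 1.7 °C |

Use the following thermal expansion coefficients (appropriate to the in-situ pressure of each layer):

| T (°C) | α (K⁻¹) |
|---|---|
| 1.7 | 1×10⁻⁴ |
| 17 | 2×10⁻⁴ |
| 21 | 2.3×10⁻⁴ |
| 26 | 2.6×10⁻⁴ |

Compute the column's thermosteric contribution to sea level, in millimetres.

Δh = 123 mm

Layer 1 at 21 °C → α = 2.3×10⁻⁴ K⁻¹
Layer 2 at 1.7 °C → α = 1×10⁻⁴ K⁻¹
Layer 1: 2.3×10⁻⁴ × 1.4 × 270 = 0.08694 m
270–670 m: 400 × 0.9 × 1×10⁻⁴ = 0.03600 m
Δh = 0.08694 + 0.03600 = 0.12294 m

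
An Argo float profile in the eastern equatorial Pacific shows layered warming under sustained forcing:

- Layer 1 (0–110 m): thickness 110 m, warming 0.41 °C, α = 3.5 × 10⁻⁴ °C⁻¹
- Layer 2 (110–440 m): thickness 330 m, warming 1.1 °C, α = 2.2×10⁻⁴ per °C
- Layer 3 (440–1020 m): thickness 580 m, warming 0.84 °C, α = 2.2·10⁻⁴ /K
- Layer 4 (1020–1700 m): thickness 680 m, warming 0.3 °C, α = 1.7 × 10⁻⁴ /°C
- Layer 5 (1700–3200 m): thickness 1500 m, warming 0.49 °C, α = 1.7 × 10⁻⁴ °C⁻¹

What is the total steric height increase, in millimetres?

110 × 0.41 × 3.5×10⁻⁴ = 0.015785 m
2.2×10⁻⁴ × 330 × 1.1 = 0.07986 m
580 × 0.84 × 2.2×10⁻⁴ = 0.107184 m
1020–1700 m: 680 × 0.3 × 1.7×10⁻⁴ = 0.03468 m
1700–3200 m: 1.7×10⁻⁴ × 0.49 × 1500 = 0.12495 m
Δh = 0.015785 + 0.07986 + 0.107184 + 0.03468 + 0.12495 = 0.362459 m ≈ 362 mm

Δh = 362 mm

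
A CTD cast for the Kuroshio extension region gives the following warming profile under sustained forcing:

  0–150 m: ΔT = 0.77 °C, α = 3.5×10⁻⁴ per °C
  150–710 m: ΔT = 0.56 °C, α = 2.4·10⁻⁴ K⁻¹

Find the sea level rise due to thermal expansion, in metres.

0.12 m of thermosteric rise

150 × 0.77 × 3.5×10⁻⁴ = 0.040425 m
Layer 2: 560 × 0.56 × 2.4×10⁻⁴ = 0.075264 m
Δh = 0.040425 + 0.075264 = 0.115689 m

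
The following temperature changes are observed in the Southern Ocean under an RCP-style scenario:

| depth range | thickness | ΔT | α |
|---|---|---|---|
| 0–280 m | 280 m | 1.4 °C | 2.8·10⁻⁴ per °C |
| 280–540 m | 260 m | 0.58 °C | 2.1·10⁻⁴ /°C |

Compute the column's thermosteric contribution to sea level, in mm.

1.4 × 2.8×10⁻⁴ × 280 = 0.10976 m
Layer 2: 2.1×10⁻⁴ × 260 × 0.58 = 0.031668 m
Δh = 0.10976 + 0.031668 = 0.141428 m ≈ 140 mm

about 140 mm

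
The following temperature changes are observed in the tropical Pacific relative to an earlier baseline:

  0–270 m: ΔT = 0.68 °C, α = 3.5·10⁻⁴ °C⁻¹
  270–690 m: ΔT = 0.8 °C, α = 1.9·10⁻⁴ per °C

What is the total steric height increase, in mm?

Layer 1: 3.5×10⁻⁴ × 0.68 × 270 = 0.06426 m
Layer 2: 1.9×10⁻⁴ × 420 × 0.8 = 0.06384 m
Δh = 0.06426 + 0.06384 = 0.12810 m

about 128 mm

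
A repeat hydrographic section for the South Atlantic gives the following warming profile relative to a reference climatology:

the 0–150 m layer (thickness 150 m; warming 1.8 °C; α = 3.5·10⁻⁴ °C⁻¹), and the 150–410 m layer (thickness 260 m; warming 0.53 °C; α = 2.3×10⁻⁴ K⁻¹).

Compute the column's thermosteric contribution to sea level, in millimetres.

0–150 m: 1.8 × 150 × 3.5×10⁻⁴ = 0.09450 m
Layer 2: 0.53 × 2.3×10⁻⁴ × 260 = 0.031694 m
Δh = 0.09450 + 0.031694 = 0.126194 m ≈ 130 mm

130 mm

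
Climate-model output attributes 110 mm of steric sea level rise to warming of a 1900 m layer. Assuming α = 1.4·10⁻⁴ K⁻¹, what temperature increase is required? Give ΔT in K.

ΔT ≈ 0.414 K

ΔT = Δh/(αH) = 0.11 / (1.4×10⁻⁴ × 1900) ≈ 0.4135 K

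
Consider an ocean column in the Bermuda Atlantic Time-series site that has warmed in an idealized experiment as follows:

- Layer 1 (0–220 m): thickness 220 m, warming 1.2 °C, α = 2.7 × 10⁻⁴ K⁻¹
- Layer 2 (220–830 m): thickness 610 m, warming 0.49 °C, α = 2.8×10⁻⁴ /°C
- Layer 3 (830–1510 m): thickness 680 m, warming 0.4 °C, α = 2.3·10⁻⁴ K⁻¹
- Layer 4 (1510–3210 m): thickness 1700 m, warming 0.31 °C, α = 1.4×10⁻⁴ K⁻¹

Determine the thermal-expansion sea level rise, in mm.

0–220 m: 2.7×10⁻⁴ × 220 × 1.2 = 0.07128 m
220–830 m: 0.49 × 2.8×10⁻⁴ × 610 = 0.083692 m
2.3×10⁻⁴ × 0.4 × 680 = 0.06256 m
Layer 4: 1700 × 1.4×10⁻⁴ × 0.31 = 0.07378 m
Δh = 0.07128 + 0.083692 + 0.06256 + 0.07378 = 0.291312 m

291 mm of thermosteric rise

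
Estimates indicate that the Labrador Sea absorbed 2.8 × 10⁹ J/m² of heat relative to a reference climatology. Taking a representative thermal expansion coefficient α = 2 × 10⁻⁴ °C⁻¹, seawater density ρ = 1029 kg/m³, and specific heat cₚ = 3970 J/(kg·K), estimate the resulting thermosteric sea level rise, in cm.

Δh = αQ/(ρcₚ) = 2×10⁻⁴ × 2.8×10⁹ / (1029 × 3970) ≈ 0.13708 m

Δh ≈ 13.7 cm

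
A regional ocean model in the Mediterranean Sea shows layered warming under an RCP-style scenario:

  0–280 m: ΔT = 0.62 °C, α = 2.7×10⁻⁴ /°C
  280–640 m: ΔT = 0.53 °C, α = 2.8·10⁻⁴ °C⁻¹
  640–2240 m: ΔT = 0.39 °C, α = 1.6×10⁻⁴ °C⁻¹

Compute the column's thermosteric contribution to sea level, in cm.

20 cm of thermosteric rise

Layer 1: 0.62 × 2.7×10⁻⁴ × 280 = 0.046872 m
360 × 2.8×10⁻⁴ × 0.53 = 0.053424 m
640–2240 m: 0.39 × 1.6×10⁻⁴ × 1600 = 0.09984 m
Δh = 0.046872 + 0.053424 + 0.09984 = 0.200136 m ≈ 20 cm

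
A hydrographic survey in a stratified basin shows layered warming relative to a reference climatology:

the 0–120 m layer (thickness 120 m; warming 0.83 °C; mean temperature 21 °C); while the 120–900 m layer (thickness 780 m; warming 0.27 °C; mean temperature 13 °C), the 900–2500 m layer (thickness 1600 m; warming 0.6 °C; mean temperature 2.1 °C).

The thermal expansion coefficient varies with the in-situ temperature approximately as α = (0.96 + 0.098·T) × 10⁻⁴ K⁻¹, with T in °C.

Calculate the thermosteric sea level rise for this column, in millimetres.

Layer 1: α = (0.96 + 0.098×21)×10⁻⁴ = 3.018×10⁻⁴ K⁻¹
Layer 2: α = (0.96 + 0.098×13)×10⁻⁴ = 2.234×10⁻⁴ K⁻¹
Layer 3: α = (0.96 + 0.098×2.1)×10⁻⁴ = 1.1658×10⁻⁴ K⁻¹
Layer 1: 3.018×10⁻⁴ × 0.83 × 120 = 0.03005928 m
120–900 m: 780 × 2.234×10⁻⁴ × 0.27 = 0.04704804 m
900–2500 m: 1.1658×10⁻⁴ × 1600 × 0.6 = 0.1119168 m
Δh = 0.03005928 + 0.04704804 + 0.1119168 = 0.18902412 m

about 189 mm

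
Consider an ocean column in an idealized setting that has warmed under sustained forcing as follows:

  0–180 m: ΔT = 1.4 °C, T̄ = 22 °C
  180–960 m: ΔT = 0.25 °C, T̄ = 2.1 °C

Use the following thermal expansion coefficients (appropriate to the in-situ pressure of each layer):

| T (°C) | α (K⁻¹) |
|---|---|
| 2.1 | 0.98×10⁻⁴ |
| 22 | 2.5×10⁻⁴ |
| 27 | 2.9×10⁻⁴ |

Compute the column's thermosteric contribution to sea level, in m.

Layer 1 at 22 °C → α = 2.5×10⁻⁴ K⁻¹
Layer 2 at 2.1 °C → α = 0.98×10⁻⁴ K⁻¹
0–180 m: 180 × 2.5×10⁻⁴ × 1.4 = 0.06300 m
180–960 m: 0.98×10⁻⁴ × 780 × 0.25 = 0.01911 m
Δh = 0.06300 + 0.01911 = 0.08211 m

Δh ≈ 0.0821 m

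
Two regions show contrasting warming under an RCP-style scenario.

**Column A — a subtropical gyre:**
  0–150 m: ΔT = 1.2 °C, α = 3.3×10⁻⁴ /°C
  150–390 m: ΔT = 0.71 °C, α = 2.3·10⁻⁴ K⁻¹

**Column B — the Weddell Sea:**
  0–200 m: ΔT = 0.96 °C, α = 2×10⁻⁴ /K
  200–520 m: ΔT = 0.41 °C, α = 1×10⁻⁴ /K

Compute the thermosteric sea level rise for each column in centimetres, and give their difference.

A 0–150 m: 150 × 3.3×10⁻⁴ × 1.2 = 0.05940 m
A 150–390 m: 240 × 2.3×10⁻⁴ × 0.71 = 0.039192 m
A total: 0.098592 m
B 0–200 m: 2×10⁻⁴ × 200 × 0.96 = 0.03840 m
B 1×10⁻⁴ × 0.41 × 320 = 0.01312 m
B total: 0.05152 m
Difference: 0.098592 − 0.05152 = 0.047072 m

A: 9.86 cm; B: 5.15 cm; difference 4.71 cm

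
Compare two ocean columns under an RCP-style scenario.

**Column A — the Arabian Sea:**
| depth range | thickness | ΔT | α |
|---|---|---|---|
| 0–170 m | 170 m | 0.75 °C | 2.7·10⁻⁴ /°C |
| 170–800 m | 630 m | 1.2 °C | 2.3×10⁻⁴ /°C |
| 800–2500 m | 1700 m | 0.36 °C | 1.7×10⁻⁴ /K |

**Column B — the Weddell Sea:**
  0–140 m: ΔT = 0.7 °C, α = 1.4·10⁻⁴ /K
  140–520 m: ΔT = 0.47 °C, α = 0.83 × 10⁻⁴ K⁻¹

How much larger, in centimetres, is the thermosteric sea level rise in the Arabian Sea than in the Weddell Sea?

A Layer 1: 2.7×10⁻⁴ × 0.75 × 170 = 0.034425 m
A Layer 2: 630 × 1.2 × 2.3×10⁻⁴ = 0.17388 m
A Layer 3: 1700 × 1.7×10⁻⁴ × 0.36 = 0.10404 m
A total: 0.312345 m
B Layer 1: 0.7 × 1.4×10⁻⁴ × 140 = 0.01372 m
B 140–520 m: 0.47 × 380 × 0.83×10⁻⁴ = 0.0148238 m
B total: 0.0285438 m
Difference: 0.312345 − 0.0285438 = 0.2838012 m

28.4 cm larger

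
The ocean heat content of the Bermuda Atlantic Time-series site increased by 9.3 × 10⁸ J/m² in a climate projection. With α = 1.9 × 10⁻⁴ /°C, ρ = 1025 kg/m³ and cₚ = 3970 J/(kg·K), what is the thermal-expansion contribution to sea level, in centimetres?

Δh = αQ/(ρcₚ) = 1.9×10⁻⁴ × 9.3×10⁸ / (1025 × 3970) ≈ 0.043423 m

4.3 cm of thermosteric rise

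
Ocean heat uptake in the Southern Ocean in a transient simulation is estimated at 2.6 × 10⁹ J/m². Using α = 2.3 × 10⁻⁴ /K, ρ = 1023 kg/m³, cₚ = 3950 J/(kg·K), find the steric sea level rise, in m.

0.148 m of thermosteric rise

Δh = αQ/(ρcₚ) = 2.3×10⁻⁴ × 2.6×10⁹ / (1023 × 3950) ≈ 0.14799 m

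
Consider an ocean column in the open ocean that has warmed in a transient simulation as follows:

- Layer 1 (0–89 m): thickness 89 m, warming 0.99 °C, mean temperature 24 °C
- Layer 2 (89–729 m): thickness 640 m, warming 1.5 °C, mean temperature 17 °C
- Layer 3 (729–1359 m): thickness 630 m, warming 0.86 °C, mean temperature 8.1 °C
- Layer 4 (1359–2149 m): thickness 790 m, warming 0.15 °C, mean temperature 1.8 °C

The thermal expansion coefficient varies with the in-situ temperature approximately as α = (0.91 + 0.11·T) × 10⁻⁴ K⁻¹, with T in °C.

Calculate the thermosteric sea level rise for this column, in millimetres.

about 409 mm

Layer 1: α = (0.91 + 0.11×24)×10⁻⁴ = 3.55×10⁻⁴ K⁻¹
Layer 2: α = (0.91 + 0.11×17)×10⁻⁴ = 2.78×10⁻⁴ K⁻¹
Layer 3: α = (0.91 + 0.11×8.1)×10⁻⁴ = 1.801×10⁻⁴ K⁻¹
Layer 4: α = (0.91 + 0.11×1.8)×10⁻⁴ = 1.108×10⁻⁴ K⁻¹
0–89 m: 89 × 3.55×10⁻⁴ × 0.99 = 0.03127905 m
640 × 1.5 × 2.78×10⁻⁴ = 0.26688 m
0.86 × 1.801×10⁻⁴ × 630 = 0.09757818 m
790 × 0.15 × 1.108×10⁻⁴ = 0.0131298 m
Δh = 0.03127905 + 0.26688 + 0.09757818 + 0.0131298 = 0.40886703 m ≈ 409 mm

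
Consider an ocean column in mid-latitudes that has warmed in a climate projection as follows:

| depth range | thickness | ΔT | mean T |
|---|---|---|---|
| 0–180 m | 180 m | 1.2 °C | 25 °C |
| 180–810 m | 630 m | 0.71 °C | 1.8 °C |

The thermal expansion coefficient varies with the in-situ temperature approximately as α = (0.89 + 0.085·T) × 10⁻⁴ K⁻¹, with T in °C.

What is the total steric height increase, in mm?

Δh = 110 mm

Layer 1: α = (0.89 + 0.085×25)×10⁻⁴ = 3.015×10⁻⁴ K⁻¹
Layer 2: α = (0.89 + 0.085×1.8)×10⁻⁴ = 1.043×10⁻⁴ K⁻¹
1.2 × 180 × 3.015×10⁻⁴ = 0.065124 m
180–810 m: 630 × 0.71 × 1.043×10⁻⁴ = 0.04665339 m
Δh = 0.065124 + 0.04665339 = 0.11177739 m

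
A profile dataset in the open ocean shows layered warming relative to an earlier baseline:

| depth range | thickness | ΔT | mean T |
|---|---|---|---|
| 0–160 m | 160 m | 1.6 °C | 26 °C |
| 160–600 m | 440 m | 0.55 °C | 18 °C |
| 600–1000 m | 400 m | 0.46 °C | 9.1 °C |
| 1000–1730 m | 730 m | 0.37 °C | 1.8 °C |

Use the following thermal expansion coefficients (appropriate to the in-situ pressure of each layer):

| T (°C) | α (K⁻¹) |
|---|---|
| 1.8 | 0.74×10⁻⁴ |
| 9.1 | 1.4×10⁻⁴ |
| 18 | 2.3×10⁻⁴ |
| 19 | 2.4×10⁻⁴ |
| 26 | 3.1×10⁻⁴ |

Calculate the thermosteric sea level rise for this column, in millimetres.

Δh ≈ 181 mm

Layer 1 at 26 °C → α = 3.1×10⁻⁴ K⁻¹
Layer 2 at 18 °C → α = 2.3×10⁻⁴ K⁻¹
Layer 3 at 9.1 °C → α = 1.4×10⁻⁴ K⁻¹
Layer 4 at 1.8 °C → α = 0.74×10⁻⁴ K⁻¹
Layer 1: 160 × 3.1×10⁻⁴ × 1.6 = 0.07936 m
160–600 m: 440 × 0.55 × 2.3×10⁻⁴ = 0.05566 m
0.46 × 400 × 1.4×10⁻⁴ = 0.02576 m
Layer 4: 0.74×10⁻⁴ × 730 × 0.37 = 0.0199874 m
Δh = 0.07936 + 0.05566 + 0.02576 + 0.0199874 = 0.1807674 m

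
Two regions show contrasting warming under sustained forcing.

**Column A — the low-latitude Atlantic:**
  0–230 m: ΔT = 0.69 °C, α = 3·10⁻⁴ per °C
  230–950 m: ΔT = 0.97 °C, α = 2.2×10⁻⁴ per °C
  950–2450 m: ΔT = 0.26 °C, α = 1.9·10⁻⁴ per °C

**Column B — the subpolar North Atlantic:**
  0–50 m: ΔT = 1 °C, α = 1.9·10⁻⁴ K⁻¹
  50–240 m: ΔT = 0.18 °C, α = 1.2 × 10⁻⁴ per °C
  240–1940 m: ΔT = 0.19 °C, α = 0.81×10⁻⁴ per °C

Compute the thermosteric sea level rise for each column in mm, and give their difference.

A 0–230 m: 3×10⁻⁴ × 0.69 × 230 = 0.04761 m
A Layer 2: 0.97 × 2.2×10⁻⁴ × 720 = 0.153648 m
A Layer 3: 1500 × 1.9×10⁻⁴ × 0.26 = 0.07410 m
A total: 0.275358 m
B 1 × 1.9×10⁻⁴ × 50 = 0.00950 m
B 1.2×10⁻⁴ × 190 × 0.18 = 0.004104 m
B Layer 3: 0.19 × 0.81×10⁻⁴ × 1700 = 0.026163 m
B total: 0.039767 m
Difference: 0.275358 − 0.039767 = 0.235591 m

Δh_A ≈ 275 mm, Δh_B ≈ 39.8 mm; difference ≈ 236 mm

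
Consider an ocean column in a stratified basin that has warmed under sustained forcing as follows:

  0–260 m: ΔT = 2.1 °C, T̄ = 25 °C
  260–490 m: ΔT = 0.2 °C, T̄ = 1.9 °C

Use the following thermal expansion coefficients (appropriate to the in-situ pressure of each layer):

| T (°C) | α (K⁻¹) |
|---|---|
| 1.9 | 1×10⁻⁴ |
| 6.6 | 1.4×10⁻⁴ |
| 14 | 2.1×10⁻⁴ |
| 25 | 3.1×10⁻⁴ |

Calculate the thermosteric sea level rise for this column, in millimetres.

Δh = 174 mm

Layer 1 at 25 °C → α = 3.1×10⁻⁴ K⁻¹
Layer 2 at 1.9 °C → α = 1×10⁻⁴ K⁻¹
2.1 × 3.1×10⁻⁴ × 260 = 0.16926 m
260–490 m: 230 × 1×10⁻⁴ × 0.2 = 0.00460 m
Δh = 0.16926 + 0.00460 = 0.17386 m ≈ 174 mm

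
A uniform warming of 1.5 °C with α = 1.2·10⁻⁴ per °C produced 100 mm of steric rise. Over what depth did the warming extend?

H = Δh/(αΔT) = 0.1 / (1.2×10⁻⁴ × 1.5) ≈ 555.6 m

H ≈ 556 m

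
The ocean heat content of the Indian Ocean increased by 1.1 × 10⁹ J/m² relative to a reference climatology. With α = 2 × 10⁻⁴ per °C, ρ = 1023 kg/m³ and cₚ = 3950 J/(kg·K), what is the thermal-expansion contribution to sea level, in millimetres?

Δh = αQ/(ρcₚ) = 2×10⁻⁴ × 1.1×10⁹ / (1023 × 3950) ≈ 0.054444 m

Δh = 54 mm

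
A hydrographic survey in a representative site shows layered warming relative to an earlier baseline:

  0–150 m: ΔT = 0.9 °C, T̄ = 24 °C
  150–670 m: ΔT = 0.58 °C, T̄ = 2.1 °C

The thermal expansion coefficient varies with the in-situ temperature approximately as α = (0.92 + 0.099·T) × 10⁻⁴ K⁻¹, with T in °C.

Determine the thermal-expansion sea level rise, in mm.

78.5 mm

Layer 1: α = (0.92 + 0.099×24)×10⁻⁴ = 3.296×10⁻⁴ K⁻¹
Layer 2: α = (0.92 + 0.099×2.1)×10⁻⁴ = 1.1279×10⁻⁴ K⁻¹
3.296×10⁻⁴ × 0.9 × 150 = 0.044496 m
Layer 2: 1.1279×10⁻⁴ × 0.58 × 520 = 0.034017464 m
Δh = 0.044496 + 0.034017464 = 0.078513464 m ≈ 78.5 mm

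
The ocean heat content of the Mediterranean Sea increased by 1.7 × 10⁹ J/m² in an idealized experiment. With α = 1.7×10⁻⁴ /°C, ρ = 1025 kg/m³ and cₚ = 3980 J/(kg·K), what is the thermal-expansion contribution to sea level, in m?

0.0708 m of thermosteric rise

Δh = αQ/(ρcₚ) = 1.7×10⁻⁴ × 1.7×10⁹ / (1025 × 3980) ≈ 0.070842 m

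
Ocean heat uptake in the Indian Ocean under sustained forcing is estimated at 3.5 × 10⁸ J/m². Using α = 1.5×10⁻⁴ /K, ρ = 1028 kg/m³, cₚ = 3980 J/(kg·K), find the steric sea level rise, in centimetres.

Δh = αQ/(ρcₚ) = 1.5×10⁻⁴ × 3.5×10⁸ / (1028 × 3980) ≈ 0.012832 m

about 1.28 cm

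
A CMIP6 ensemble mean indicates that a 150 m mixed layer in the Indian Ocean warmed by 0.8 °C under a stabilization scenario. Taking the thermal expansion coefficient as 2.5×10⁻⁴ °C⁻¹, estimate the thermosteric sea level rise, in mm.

30.0 mm

Δh = αΔT·H = 2.5×10⁻⁴ × 0.8 × 150 = 0.03000 m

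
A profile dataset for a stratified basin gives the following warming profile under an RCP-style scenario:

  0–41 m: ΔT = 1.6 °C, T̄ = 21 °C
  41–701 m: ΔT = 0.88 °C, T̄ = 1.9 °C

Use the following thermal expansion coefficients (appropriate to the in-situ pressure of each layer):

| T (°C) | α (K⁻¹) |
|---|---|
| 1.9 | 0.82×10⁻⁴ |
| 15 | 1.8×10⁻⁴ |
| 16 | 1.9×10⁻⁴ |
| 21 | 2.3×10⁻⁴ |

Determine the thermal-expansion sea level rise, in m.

Layer 1 at 21 °C → α = 2.3×10⁻⁴ K⁻¹
Layer 2 at 1.9 °C → α = 0.82×10⁻⁴ K⁻¹
0–41 m: 41 × 2.3×10⁻⁴ × 1.6 = 0.015088 m
41–701 m: 0.82×10⁻⁴ × 0.88 × 660 = 0.0476256 m
Δh = 0.015088 + 0.0476256 = 0.0627136 m

about 0.0627 m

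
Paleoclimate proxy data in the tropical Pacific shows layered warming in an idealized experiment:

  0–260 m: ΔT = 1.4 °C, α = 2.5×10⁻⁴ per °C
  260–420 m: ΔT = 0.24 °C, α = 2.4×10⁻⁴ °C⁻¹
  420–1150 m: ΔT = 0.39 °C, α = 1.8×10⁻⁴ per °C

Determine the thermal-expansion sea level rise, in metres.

about 0.15 m

0–260 m: 2.5×10⁻⁴ × 260 × 1.4 = 0.09100 m
160 × 0.24 × 2.4×10⁻⁴ = 0.009216 m
0.39 × 1.8×10⁻⁴ × 730 = 0.051246 m
Δh = 0.09100 + 0.009216 + 0.051246 = 0.151462 m ≈ 0.15 m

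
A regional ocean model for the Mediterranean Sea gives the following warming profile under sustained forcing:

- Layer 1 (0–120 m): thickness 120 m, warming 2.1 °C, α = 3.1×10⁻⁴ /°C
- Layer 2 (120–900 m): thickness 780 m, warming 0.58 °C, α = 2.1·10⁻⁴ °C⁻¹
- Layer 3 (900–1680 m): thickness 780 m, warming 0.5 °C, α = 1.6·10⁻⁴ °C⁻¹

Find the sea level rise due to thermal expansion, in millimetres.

Layer 1: 2.1 × 120 × 3.1×10⁻⁴ = 0.07812 m
120–900 m: 2.1×10⁻⁴ × 780 × 0.58 = 0.095004 m
900–1680 m: 1.6×10⁻⁴ × 780 × 0.5 = 0.06240 m
Δh = 0.07812 + 0.095004 + 0.06240 = 0.235524 m

about 236 mm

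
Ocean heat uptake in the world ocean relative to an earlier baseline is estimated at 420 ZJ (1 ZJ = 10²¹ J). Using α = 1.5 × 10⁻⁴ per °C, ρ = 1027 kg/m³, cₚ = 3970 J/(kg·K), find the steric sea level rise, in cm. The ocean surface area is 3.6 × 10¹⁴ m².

Per unit area: Q = 420×10²¹ / (3.6×10¹⁴) ≈ 1.167×10⁹ J/m²
Δh = αQ/(ρcₚ) = 1.5×10⁻⁴ × 1.167×10⁹ / (1027 × 3970) ≈ 0.042934 m

4.3 cm of thermosteric rise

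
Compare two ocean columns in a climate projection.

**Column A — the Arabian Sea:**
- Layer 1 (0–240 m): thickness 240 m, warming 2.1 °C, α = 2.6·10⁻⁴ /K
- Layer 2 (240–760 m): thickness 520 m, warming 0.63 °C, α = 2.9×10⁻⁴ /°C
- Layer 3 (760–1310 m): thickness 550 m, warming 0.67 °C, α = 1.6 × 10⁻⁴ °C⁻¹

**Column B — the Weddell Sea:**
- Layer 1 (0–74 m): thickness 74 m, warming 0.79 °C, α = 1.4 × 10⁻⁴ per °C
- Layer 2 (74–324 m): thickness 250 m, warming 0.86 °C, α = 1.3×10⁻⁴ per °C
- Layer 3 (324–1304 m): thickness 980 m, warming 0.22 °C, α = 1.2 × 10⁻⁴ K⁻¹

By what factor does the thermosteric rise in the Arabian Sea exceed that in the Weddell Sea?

A 0–240 m: 2.1 × 2.6×10⁻⁴ × 240 = 0.13104 m
A Layer 2: 0.63 × 2.9×10⁻⁴ × 520 = 0.095004 m
A 760–1310 m: 0.67 × 1.6×10⁻⁴ × 550 = 0.05896 m
A total: 0.285004 m
B 1.4×10⁻⁴ × 0.79 × 74 = 0.0081844 m
B 74–324 m: 0.86 × 1.3×10⁻⁴ × 250 = 0.02795 m
B 324–1304 m: 0.22 × 980 × 1.2×10⁻⁴ = 0.025872 m
B total: 0.0620064 m
Ratio: 0.285004 / 0.0620064 ≈ 4.596

4.60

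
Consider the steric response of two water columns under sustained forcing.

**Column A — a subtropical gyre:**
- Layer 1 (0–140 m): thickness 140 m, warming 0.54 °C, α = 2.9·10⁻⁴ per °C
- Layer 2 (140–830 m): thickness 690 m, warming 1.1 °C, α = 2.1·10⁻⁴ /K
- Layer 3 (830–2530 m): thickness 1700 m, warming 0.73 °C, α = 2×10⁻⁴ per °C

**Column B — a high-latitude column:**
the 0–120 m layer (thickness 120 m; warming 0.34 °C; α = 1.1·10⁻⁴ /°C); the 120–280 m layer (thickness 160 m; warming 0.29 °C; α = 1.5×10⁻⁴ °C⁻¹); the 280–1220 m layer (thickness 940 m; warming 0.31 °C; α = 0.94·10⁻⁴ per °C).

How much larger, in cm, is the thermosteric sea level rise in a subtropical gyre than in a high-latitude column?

Δh_A − Δh_B ≈ 39.1 cm

A 2.9×10⁻⁴ × 0.54 × 140 = 0.021924 m
A Layer 2: 2.1×10⁻⁴ × 1.1 × 690 = 0.15939 m
A 0.73 × 2×10⁻⁴ × 1700 = 0.24820 m
A total: 0.429514 m
B 0.34 × 1.1×10⁻⁴ × 120 = 0.004488 m
B 120–280 m: 0.29 × 160 × 1.5×10⁻⁴ = 0.00696 m
B Layer 3: 940 × 0.31 × 0.94×10⁻⁴ = 0.0273916 m
B total: 0.0388396 m
Difference: 0.429514 − 0.0388396 = 0.3906744 m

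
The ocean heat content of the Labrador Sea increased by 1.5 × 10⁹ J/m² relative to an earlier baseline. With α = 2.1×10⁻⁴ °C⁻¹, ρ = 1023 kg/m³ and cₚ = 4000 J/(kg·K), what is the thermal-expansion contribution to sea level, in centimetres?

about 7.70 cm

Δh = αQ/(ρcₚ) = 2.1×10⁻⁴ × 1.5×10⁹ / (1023 × 4000) ≈ 0.076979 m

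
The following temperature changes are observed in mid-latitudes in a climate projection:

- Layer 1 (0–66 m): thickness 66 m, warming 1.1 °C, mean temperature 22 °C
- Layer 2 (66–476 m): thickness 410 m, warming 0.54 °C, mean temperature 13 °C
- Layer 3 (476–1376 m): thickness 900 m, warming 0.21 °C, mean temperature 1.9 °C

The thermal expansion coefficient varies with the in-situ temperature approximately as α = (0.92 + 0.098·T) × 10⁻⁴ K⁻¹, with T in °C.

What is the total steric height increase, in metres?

0.092 m of thermosteric rise

Layer 1: α = (0.92 + 0.098×22)×10⁻⁴ = 3.076×10⁻⁴ K⁻¹
Layer 2: α = (0.92 + 0.098×13)×10⁻⁴ = 2.194×10⁻⁴ K⁻¹
Layer 3: α = (0.92 + 0.098×1.9)×10⁻⁴ = 1.1062×10⁻⁴ K⁻¹
66 × 1.1 × 3.076×10⁻⁴ = 0.02233176 m
66–476 m: 2.194×10⁻⁴ × 410 × 0.54 = 0.04857516 m
476–1376 m: 900 × 0.21 × 1.1062×10⁻⁴ = 0.02090718 m
Δh = 0.02233176 + 0.04857516 + 0.02090718 = 0.0918141 m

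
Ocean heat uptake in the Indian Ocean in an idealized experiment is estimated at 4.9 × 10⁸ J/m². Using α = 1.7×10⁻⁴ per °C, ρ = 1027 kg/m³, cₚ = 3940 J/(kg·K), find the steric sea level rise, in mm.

Δh = αQ/(ρcₚ) = 1.7×10⁻⁴ × 4.9×10⁸ / (1027 × 3940) ≈ 0.020586 m

Δh = 21 mm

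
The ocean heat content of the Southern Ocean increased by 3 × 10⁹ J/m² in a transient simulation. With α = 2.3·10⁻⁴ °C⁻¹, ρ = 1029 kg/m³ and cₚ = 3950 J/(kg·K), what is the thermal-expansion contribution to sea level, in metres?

Δh = αQ/(ρcₚ) = 2.3×10⁻⁴ × 3×10⁹ / (1029 × 3950) ≈ 0.16976 m

Δh = 0.170 m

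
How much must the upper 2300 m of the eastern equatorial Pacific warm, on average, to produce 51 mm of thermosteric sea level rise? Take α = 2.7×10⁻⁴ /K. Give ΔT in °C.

ΔT = Δh/(αH) = 0.051 / (2.7×10⁻⁴ × 2300) ≈ 0.08213 °C

ΔT ≈ 0.082 °C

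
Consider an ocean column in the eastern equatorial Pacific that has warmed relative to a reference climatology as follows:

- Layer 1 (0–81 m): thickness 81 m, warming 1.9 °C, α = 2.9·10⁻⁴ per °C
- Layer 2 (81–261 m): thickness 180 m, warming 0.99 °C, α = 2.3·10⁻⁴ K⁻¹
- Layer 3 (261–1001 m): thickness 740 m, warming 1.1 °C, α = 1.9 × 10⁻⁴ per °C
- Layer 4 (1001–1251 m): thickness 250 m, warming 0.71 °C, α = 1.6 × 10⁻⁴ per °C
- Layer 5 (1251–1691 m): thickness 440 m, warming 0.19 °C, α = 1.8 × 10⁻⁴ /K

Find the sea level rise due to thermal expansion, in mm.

1.9 × 81 × 2.9×10⁻⁴ = 0.044631 m
0.99 × 2.3×10⁻⁴ × 180 = 0.040986 m
1.9×10⁻⁴ × 1.1 × 740 = 0.15466 m
Layer 4: 1.6×10⁻⁴ × 0.71 × 250 = 0.02840 m
1251–1691 m: 0.19 × 440 × 1.8×10⁻⁴ = 0.015048 m
Δh = 0.044631 + 0.040986 + 0.15466 + 0.02840 + 0.015048 = 0.283725 m ≈ 280 mm

280 mm of thermosteric rise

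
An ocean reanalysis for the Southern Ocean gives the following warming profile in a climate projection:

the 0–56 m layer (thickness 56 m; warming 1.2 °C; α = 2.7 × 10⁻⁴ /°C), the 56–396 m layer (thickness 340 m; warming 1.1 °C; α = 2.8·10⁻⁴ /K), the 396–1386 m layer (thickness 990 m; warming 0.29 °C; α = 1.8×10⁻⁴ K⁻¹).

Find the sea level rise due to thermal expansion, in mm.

Layer 1: 56 × 1.2 × 2.7×10⁻⁴ = 0.018144 m
Layer 2: 1.1 × 340 × 2.8×10⁻⁴ = 0.10472 m
Layer 3: 990 × 1.8×10⁻⁴ × 0.29 = 0.051678 m
Δh = 0.018144 + 0.10472 + 0.051678 = 0.174542 m

Δh = 170 mm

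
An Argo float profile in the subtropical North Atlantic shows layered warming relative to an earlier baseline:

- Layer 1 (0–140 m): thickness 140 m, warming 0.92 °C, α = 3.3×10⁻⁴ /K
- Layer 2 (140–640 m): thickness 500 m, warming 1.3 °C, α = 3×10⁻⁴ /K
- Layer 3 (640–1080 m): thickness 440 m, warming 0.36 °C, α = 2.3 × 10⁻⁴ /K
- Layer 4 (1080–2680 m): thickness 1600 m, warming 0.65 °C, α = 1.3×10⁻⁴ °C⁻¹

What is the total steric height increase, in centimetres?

0–140 m: 0.92 × 3.3×10⁻⁴ × 140 = 0.042504 m
1.3 × 500 × 3×10⁻⁴ = 0.19500 m
640–1080 m: 2.3×10⁻⁴ × 0.36 × 440 = 0.036432 m
Layer 4: 1600 × 1.3×10⁻⁴ × 0.65 = 0.13520 m
Δh = 0.042504 + 0.19500 + 0.036432 + 0.13520 = 0.409136 m

41 cm of thermosteric rise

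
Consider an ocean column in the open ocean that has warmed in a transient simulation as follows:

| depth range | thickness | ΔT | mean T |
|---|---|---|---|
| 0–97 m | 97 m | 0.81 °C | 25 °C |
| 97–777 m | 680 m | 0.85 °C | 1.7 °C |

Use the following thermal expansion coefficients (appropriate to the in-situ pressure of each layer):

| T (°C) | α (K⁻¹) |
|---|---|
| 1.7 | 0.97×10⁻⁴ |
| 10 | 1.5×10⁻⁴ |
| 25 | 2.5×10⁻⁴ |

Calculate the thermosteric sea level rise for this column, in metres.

Layer 1 at 25 °C → α = 2.5×10⁻⁴ K⁻¹
Layer 2 at 1.7 °C → α = 0.97×10⁻⁴ K⁻¹
0–97 m: 2.5×10⁻⁴ × 97 × 0.81 = 0.0196425 m
Layer 2: 680 × 0.97×10⁻⁴ × 0.85 = 0.056066 m
Δh = 0.0196425 + 0.056066 = 0.0757085 m ≈ 0.0757 m

Δh ≈ 0.0757 m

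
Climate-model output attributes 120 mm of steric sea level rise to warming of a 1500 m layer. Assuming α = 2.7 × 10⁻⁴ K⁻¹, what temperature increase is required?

ΔT = Δh/(αH) = 0.12 / (2.7×10⁻⁴ × 1500) ≈ 0.2963 K

ΔT ≈ 0.296 K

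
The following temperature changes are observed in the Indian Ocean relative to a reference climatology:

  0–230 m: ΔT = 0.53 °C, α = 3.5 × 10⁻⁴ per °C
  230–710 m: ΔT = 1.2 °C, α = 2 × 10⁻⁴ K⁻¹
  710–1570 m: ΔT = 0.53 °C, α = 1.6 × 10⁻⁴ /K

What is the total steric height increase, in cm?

0–230 m: 230 × 0.53 × 3.5×10⁻⁴ = 0.042665 m
480 × 1.2 × 2×10⁻⁴ = 0.11520 m
860 × 0.53 × 1.6×10⁻⁴ = 0.072928 m
Δh = 0.042665 + 0.11520 + 0.072928 = 0.230793 m

Δh ≈ 23 cm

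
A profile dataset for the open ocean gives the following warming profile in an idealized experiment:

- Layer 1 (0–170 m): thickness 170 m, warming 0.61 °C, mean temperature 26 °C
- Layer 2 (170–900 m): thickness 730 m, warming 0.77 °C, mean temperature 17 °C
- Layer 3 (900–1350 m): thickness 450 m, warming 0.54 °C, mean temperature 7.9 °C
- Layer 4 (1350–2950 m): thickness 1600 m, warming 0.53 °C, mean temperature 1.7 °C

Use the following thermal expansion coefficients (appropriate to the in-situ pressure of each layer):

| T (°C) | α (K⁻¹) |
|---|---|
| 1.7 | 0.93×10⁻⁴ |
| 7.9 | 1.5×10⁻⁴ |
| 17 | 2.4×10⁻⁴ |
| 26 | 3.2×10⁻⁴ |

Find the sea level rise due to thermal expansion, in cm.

28 cm of thermosteric rise

Layer 1 at 26 °C → α = 3.2×10⁻⁴ K⁻¹
Layer 2 at 17 °C → α = 2.4×10⁻⁴ K⁻¹
Layer 3 at 7.9 °C → α = 1.5×10⁻⁴ K⁻¹
Layer 4 at 1.7 °C → α = 0.93×10⁻⁴ K⁻¹
Layer 1: 170 × 0.61 × 3.2×10⁻⁴ = 0.033184 m
0.77 × 2.4×10⁻⁴ × 730 = 0.134904 m
900–1350 m: 0.54 × 1.5×10⁻⁴ × 450 = 0.03645 m
Layer 4: 0.53 × 1600 × 0.93×10⁻⁴ = 0.078864 m
Δh = 0.033184 + 0.134904 + 0.03645 + 0.078864 = 0.283402 m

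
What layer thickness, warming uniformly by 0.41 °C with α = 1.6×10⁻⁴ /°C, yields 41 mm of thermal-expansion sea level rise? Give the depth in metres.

about 625 m

H = Δh/(αΔT) = 0.041 / (1.6×10⁻⁴ × 0.41) = 625.0 m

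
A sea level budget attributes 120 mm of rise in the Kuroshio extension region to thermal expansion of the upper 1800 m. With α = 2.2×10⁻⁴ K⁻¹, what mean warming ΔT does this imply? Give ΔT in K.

about 0.303 K

ΔT = Δh/(αH) = 0.12 / (2.2×10⁻⁴ × 1800) ≈ 0.3030 K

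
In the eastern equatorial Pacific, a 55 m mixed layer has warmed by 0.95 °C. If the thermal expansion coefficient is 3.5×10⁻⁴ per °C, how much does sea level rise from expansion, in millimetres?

Δh = αΔT·H = 3.5×10⁻⁴ × 0.95 × 55 = 0.0182875 m

Δh ≈ 18 mm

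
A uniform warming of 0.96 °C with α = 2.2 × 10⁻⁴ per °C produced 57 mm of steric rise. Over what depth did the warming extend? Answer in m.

H = Δh/(αΔT) = 0.057 / (2.2×10⁻⁴ × 0.96) ≈ 269.9 m

about 270 m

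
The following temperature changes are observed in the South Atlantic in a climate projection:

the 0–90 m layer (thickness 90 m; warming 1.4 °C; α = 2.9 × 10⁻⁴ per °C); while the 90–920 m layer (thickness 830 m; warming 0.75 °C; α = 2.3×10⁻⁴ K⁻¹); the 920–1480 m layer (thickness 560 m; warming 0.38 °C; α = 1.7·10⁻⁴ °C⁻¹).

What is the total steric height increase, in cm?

Layer 1: 2.9×10⁻⁴ × 90 × 1.4 = 0.03654 m
90–920 m: 0.75 × 2.3×10⁻⁴ × 830 = 0.143175 m
560 × 1.7×10⁻⁴ × 0.38 = 0.036176 m
Δh = 0.03654 + 0.143175 + 0.036176 = 0.215891 m

21.6 cm of thermosteric rise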